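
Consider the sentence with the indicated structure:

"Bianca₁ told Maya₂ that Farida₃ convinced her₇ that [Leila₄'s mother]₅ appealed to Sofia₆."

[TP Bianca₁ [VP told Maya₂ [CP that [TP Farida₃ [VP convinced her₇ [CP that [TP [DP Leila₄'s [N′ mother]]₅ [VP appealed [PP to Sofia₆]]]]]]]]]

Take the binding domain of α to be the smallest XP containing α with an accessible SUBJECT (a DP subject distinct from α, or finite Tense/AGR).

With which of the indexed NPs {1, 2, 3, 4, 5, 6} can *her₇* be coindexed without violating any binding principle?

*her* is a pronoun, so Principle B applies: it must be free in its binding domain.
Binding domain of *her₇*: the embedded TP, whose subject is Farida₃.
*Bianca₁* c-commands the pronoun but from outside its binding domain, and is not c-commanded by it → coindexation permitted.
*Maya₂* c-commands the pronoun but from outside its binding domain, and is not c-commanded by it → coindexation permitted.
*Farida₃* c-commands the pronoun within its binding domain → coindexation would violate Principle B.
*Leila₄*: the pronoun c-commands this R-expression → coindexation would violate Principle C on *Leila₄*.
*[Leila₄'s mother]₅*: the pronoun c-commands this R-expression → coindexation would violate Principle C on *[Leila₄'s mother]₅*.
*Sofia₆*: the pronoun c-commands this R-expression → coindexation would violate Principle C on *Sofia₆*.

{1, 2}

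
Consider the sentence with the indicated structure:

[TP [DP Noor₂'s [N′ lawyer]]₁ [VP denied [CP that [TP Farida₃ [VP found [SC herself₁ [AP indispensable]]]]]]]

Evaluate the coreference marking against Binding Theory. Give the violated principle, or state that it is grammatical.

Principle A

The two coindexed NPs are *[Noor₂'s lawyer]₁* and *herself₁*.
*herself₁* is an anaphor. Principle A requires it to be bound within its binding domain — the embedded TP, whose subject is Farida₃.
Within that domain it is c-commanded by *Farida₃*, which does not share its index.
*[Noor₂'s lawyer]₁* does c-command the anaphor, but from outside its binding domain.
The anaphor is unbound in its domain → Principle A violation.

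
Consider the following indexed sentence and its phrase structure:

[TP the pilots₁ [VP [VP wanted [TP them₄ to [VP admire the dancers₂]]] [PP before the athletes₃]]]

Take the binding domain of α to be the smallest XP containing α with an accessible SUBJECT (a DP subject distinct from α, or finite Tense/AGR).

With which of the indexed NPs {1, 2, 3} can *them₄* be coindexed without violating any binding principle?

{3}

*them* is a pronoun, so Principle B applies: it must be free in its binding domain.
Binding domain of *them₄*: the matrix TP, whose subject is the pilots₁.
*the pilots₁* c-commands the pronoun within its binding domain → coindexation would violate Principle B.
*the dancers₂*: the pronoun c-commands this R-expression → coindexation would violate Principle C on *the dancers₂*.
*the athletes₃* and the pronoun do not c-command one another → neither Principle B nor Principle C is at stake; coindexation permitted.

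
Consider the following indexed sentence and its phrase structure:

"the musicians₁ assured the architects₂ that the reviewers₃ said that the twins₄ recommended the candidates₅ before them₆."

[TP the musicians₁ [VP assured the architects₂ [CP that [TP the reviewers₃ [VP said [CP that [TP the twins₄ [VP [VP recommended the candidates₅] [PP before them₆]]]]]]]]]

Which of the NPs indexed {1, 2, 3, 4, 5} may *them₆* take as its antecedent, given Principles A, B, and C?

*them* is a pronoun, so Principle B applies: it must be free in its binding domain.
Binding domain of *them₆*: the embedded TP, whose subject is the twins₄.
*the musicians₁* c-commands the pronoun but from outside its binding domain, and is not c-commanded by it → coindexation permitted.
*the architects₂* c-commands the pronoun but from outside its binding domain, and is not c-commanded by it → coindexation permitted.
*the reviewers₃* c-commands the pronoun but from outside its binding domain, and is not c-commanded by it → coindexation permitted.
*the twins₄* c-commands the pronoun within its binding domain → coindexation would violate Principle B.
*the candidates₅* and the pronoun do not c-command one another → neither Principle B nor Principle C is at stake; coindexation permitted.

{1, 2, 3, 5}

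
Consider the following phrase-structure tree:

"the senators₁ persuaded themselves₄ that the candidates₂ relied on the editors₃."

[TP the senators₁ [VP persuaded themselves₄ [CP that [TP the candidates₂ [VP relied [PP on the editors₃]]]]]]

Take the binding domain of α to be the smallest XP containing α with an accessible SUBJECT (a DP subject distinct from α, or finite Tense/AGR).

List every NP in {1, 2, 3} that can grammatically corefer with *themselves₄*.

*themselves* is an anaphor, so Principle A applies: it must be bound in its binding domain.
Binding domain of *themselves₄*: the matrix TP, whose subject is the senators₁.
*the senators₁* c-commands the anaphor within its binding domain → licit binder.
*the candidates₂* does not c-command the anaphor → cannot bind it.
*the editors₃* does not c-command the anaphor → cannot bind it.

{1}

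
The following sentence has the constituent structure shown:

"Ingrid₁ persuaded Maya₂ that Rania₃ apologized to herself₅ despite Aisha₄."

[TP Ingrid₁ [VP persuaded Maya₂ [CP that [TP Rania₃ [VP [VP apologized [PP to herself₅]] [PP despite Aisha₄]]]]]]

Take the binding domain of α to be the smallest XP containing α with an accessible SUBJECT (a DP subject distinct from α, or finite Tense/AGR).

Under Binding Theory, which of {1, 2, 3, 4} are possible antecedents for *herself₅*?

{3}

*herself* is an anaphor, so Principle A applies: it must be bound in its binding domain.
Binding domain of *herself₅*: the embedded TP, whose subject is Rania₃.
*Ingrid₁* c-commands the anaphor but is outside its binding domain → cannot satisfy Principle A.
*Maya₂* c-commands the anaphor but is outside its binding domain → cannot satisfy Principle A.
*Rania₃* c-commands the anaphor within its binding domain → licit binder.
*Aisha₄* does not c-command the anaphor → cannot bind it.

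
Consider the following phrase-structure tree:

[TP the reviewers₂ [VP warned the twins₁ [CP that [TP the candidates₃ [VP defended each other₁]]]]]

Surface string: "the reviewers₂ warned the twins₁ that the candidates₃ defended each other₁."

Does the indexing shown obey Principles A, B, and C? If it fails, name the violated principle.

Principle A

The two coindexed NPs are *the twins₁* and *each other₁*.
*each other₁* is an anaphor. Principle A requires it to be bound within its binding domain — the embedded TP, whose subject is the candidates₃.
Within that domain it is c-commanded by *the candidates₃*, which does not share its index.
*the twins₁* does c-command the anaphor, but from outside its binding domain.
The anaphor is unbound in its domain → Principle A violation.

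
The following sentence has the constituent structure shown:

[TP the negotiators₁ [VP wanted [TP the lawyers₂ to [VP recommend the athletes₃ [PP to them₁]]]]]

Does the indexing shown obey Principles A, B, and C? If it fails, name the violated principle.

The two coindexed NPs are *the negotiators₁* and *them₁*.
*them₁* is a pronoun; its binding domain is the embedded TP, whose subject is the lawyers₂. Within that domain it is c-commanded only by *the lawyers₂*, *the athletes₃*, which carry a different index — the pronoun is free locally, so Principle B holds.
*the negotiators₁* is an R-expression; *them₁* does not c-command it, and no other NP shares its index, so Principle C is satisfied.
All principles are respected.

grammatical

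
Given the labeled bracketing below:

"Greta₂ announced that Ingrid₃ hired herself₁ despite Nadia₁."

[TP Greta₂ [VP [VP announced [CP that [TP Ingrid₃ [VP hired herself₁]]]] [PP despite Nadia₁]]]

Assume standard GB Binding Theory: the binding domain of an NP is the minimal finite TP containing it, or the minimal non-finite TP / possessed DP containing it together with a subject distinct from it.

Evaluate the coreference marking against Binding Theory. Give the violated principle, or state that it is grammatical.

The two coindexed NPs are *Nadia₁* and *herself₁*.
*herself₁* is an anaphor. Principle A requires it to be bound within its binding domain — the embedded TP, whose subject is Ingrid₃.
Within that domain it is c-commanded by *Ingrid₃*, which does not share its index.
*Nadia₁* does not c-command the anaphor at all.
The anaphor is unbound in its domain → Principle A violation.

Principle A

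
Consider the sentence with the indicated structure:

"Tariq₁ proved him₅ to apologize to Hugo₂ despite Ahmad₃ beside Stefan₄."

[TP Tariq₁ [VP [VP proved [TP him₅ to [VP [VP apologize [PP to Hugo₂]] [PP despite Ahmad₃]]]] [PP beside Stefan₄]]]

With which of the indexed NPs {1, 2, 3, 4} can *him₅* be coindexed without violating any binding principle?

{4}

*him* is a pronoun, so Principle B applies: it must be free in its binding domain.
Binding domain of *him₅*: the matrix TP, whose subject is Tariq₁.
*Tariq₁* c-commands the pronoun within its binding domain → coindexation would violate Principle B.
*Hugo₂*: the pronoun c-commands this R-expression → coindexation would violate Principle C on *Hugo₂*.
*Ahmad₃*: the pronoun c-commands this R-expression → coindexation would violate Principle C on *Ahmad₃*.
*Stefan₄* and the pronoun do not c-command one another → neither Principle B nor Principle C is at stake; coindexation permitted.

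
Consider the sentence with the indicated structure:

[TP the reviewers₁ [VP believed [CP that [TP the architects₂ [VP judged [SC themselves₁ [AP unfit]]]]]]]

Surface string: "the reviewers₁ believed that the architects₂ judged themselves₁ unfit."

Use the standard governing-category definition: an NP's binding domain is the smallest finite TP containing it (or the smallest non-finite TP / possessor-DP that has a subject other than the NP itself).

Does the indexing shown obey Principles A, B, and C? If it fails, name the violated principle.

Principle A

The two coindexed NPs are *the reviewers₁* and *themselves₁*.
*themselves₁* is an anaphor. Principle A requires it to be bound within its binding domain — the embedded TP, whose subject is the architects₂.
Within that domain it is c-commanded by *the architects₂*, which does not share its index.
*the reviewers₁* does c-command the anaphor, but from outside its binding domain.
The anaphor is unbound in its domain → Principle A violation.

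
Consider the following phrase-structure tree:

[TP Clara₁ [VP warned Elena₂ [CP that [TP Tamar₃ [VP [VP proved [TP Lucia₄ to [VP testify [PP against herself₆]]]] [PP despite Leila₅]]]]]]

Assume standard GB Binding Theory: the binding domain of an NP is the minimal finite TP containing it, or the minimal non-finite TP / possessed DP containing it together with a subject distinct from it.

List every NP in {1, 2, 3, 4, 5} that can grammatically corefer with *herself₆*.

{4}

*herself* is an anaphor, so Principle A applies: it must be bound in its binding domain.
Binding domain of *herself₆*: the embedded TP, whose subject is Lucia₄.
*Clara₁* c-commands the anaphor but is outside its binding domain → cannot satisfy Principle A.
*Elena₂* c-commands the anaphor but is outside its binding domain → cannot satisfy Principle A.
*Tamar₃* c-commands the anaphor but is outside its binding domain → cannot satisfy Principle A.
*Lucia₄* c-commands the anaphor within its binding domain → licit binder.
*Leila₅* does not c-command the anaphor → cannot bind it.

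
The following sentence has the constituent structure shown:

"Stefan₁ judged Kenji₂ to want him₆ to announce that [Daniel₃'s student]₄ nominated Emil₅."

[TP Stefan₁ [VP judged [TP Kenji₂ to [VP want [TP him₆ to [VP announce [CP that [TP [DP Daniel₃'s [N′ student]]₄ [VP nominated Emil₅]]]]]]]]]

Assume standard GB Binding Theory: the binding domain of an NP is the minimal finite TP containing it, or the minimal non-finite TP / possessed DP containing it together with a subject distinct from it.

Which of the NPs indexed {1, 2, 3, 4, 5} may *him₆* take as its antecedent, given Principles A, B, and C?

*him* is a pronoun, so Principle B applies: it must be free in its binding domain.
Binding domain of *him₆*: the embedded TP, whose subject is Kenji₂.
*Stefan₁* c-commands the pronoun but from outside its binding domain, and is not c-commanded by it → coindexation permitted.
*Kenji₂* c-commands the pronoun within its binding domain → coindexation would violate Principle B.
*Daniel₃*: the pronoun c-commands this R-expression → coindexation would violate Principle C on *Daniel₃*.
*[Daniel₃'s student]₄*: the pronoun c-commands this R-expression → coindexation would violate Principle C on *[Daniel₃'s student]₄*.
*Emil₅*: the pronoun c-commands this R-expression → coindexation would violate Principle C on *Emil₅*.

{1}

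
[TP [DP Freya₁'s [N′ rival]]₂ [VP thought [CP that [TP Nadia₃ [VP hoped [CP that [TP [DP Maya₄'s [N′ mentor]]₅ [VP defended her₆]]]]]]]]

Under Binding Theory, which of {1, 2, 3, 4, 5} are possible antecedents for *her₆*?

*her* is a pronoun, so Principle B applies: it must be free in its binding domain.
Binding domain of *her₆*: the embedded TP, whose subject is [Maya₄'s mentor]₅.
*Freya₁* and the pronoun do not c-command one another → neither Principle B nor Principle C is at stake; coindexation permitted.
*[Freya₁'s rival]₂* c-commands the pronoun but from outside its binding domain, and is not c-commanded by it → coindexation permitted.
*Nadia₃* c-commands the pronoun but from outside its binding domain, and is not c-commanded by it → coindexation permitted.
*Maya₄* and the pronoun do not c-command one another → neither Principle B nor Principle C is at stake; coindexation permitted.
*[Maya₄'s mentor]₅* c-commands the pronoun within its binding domain → coindexation would violate Principle B.

{1, 2, 3, 4}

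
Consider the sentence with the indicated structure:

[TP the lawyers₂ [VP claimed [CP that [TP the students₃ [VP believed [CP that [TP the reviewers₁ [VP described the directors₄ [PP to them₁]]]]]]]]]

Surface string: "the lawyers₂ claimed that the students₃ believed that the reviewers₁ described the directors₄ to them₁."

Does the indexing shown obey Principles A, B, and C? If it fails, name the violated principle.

The two coindexed NPs are *the reviewers₁* and *them₁*.
*them₁* is a pronoun. Its binding domain is the embedded TP, whose subject is the reviewers₁.
*the reviewers₁* c-commands it within that domain and carries the same index.
The pronoun is locally bound → Principle B violation.

Principle B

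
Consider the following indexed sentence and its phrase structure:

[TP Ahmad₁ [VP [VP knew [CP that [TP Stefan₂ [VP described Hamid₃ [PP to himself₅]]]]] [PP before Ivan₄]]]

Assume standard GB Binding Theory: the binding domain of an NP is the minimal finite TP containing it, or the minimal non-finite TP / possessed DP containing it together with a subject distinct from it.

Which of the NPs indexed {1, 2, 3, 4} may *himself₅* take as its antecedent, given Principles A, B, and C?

*himself* is an anaphor, so Principle A applies: it must be bound in its binding domain.
Binding domain of *himself₅*: the embedded TP, whose subject is Stefan₂.
*Ahmad₁* c-commands the anaphor but is outside its binding domain → cannot satisfy Principle A.
*Stefan₂* c-commands the anaphor within its binding domain → licit binder.
*Hamid₃* c-commands the anaphor within its binding domain → licit binder.
*Ivan₄* does not c-command the anaphor → cannot bind it.

{2, 3}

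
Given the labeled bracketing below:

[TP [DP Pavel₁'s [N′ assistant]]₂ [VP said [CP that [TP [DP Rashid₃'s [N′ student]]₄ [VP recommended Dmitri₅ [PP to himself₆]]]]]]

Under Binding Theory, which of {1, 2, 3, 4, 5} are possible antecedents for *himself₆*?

*himself* is an anaphor, so Principle A applies: it must be bound in its binding domain.
Binding domain of *himself₆*: the embedded TP, whose subject is [Rashid₃'s student]₄.
*Pavel₁* does not c-command the anaphor → cannot bind it.
*[Pavel₁'s assistant]₂* c-commands the anaphor but is outside its binding domain → cannot satisfy Principle A.
*Rashid₃* does not c-command the anaphor → cannot bind it.
*[Rashid₃'s student]₄* c-commands the anaphor within its binding domain → licit binder.
*Dmitri₅* c-commands the anaphor within its binding domain → licit binder.

{4, 5}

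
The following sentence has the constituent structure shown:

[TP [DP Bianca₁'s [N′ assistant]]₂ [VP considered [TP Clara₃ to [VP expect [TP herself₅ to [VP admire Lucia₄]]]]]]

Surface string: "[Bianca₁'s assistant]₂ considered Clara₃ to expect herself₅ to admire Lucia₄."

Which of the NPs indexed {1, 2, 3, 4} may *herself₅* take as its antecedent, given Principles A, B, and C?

*herself* is an anaphor, so Principle A applies: it must be bound in its binding domain.
Binding domain of *herself₅*: the embedded TP, whose subject is Clara₃.
*Bianca₁* does not c-command the anaphor → cannot bind it.
*[Bianca₁'s assistant]₂* c-commands the anaphor but is outside its binding domain → cannot satisfy Principle A.
*Clara₃* c-commands the anaphor within its binding domain → licit binder.
*Lucia₄* does not c-command the anaphor → cannot bind it.

{3}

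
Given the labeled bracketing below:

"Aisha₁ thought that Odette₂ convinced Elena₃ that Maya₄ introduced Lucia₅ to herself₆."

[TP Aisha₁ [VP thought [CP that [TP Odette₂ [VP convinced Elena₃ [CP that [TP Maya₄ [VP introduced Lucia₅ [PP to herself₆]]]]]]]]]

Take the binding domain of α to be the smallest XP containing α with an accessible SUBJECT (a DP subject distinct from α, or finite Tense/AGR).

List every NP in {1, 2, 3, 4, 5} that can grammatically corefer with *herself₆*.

{4, 5}

*herself* is an anaphor, so Principle A applies: it must be bound in its binding domain.
Binding domain of *herself₆*: the embedded TP, whose subject is Maya₄.
*Aisha₁* c-commands the anaphor but is outside its binding domain → cannot satisfy Principle A.
*Odette₂* c-commands the anaphor but is outside its binding domain → cannot satisfy Principle A.
*Elena₃* c-commands the anaphor but is outside its binding domain → cannot satisfy Principle A.
*Maya₄* c-commands the anaphor within its binding domain → licit binder.
*Lucia₅* c-commands the anaphor within its binding domain → licit binder.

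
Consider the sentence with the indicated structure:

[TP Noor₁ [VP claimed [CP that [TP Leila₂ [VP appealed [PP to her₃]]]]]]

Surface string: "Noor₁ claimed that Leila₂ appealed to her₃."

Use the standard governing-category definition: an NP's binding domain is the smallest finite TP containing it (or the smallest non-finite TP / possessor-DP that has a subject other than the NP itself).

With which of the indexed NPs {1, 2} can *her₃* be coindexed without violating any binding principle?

{1}

*her* is a pronoun, so Principle B applies: it must be free in its binding domain.
Binding domain of *her₃*: the embedded TP, whose subject is Leila₂.
*Noor₁* c-commands the pronoun but from outside its binding domain, and is not c-commanded by it → coindexation permitted.
*Leila₂* c-commands the pronoun within its binding domain → coindexation would violate Principle B.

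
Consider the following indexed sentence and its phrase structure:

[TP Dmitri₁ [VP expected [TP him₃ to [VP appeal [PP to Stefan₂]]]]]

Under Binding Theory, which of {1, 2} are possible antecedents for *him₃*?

*him* is a pronoun, so Principle B applies: it must be free in its binding domain.
Binding domain of *him₃*: the matrix TP, whose subject is Dmitri₁.
*Dmitri₁* c-commands the pronoun within its binding domain → coindexation would violate Principle B.
*Stefan₂*: the pronoun c-commands this R-expression → coindexation would violate Principle C on *Stefan₂*.

none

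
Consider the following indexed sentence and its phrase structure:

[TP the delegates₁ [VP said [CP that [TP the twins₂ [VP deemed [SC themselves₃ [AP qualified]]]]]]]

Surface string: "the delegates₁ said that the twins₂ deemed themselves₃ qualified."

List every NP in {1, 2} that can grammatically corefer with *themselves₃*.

*themselves* is an anaphor, so Principle A applies: it must be bound in its binding domain.
Binding domain of *themselves₃*: the embedded TP, whose subject is the twins₂.
*the delegates₁* c-commands the anaphor but is outside its binding domain → cannot satisfy Principle A.
*the twins₂* c-commands the anaphor within its binding domain → licit binder.

{2}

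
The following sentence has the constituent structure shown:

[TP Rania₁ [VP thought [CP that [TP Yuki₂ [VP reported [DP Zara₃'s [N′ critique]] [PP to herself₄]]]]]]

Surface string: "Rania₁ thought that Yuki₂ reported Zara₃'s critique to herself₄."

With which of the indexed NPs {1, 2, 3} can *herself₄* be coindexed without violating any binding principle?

*herself* is an anaphor, so Principle A applies: it must be bound in its binding domain.
Binding domain of *herself₄*: the embedded TP, whose subject is Yuki₂.
*Rania₁* c-commands the anaphor but is outside its binding domain → cannot satisfy Principle A.
*Yuki₂* c-commands the anaphor within its binding domain → licit binder.
*Zara₃* does not c-command the anaphor → cannot bind it.

{2}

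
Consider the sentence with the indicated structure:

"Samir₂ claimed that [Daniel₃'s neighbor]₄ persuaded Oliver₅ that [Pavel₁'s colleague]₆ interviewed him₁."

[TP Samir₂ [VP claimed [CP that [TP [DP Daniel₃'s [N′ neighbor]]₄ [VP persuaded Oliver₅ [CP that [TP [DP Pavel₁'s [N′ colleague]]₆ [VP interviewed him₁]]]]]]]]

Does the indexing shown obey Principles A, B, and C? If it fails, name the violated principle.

The two coindexed NPs are *Pavel₁* and *him₁*.
*him₁* is a pronoun; its binding domain is the embedded TP, whose subject is [Pavel₁'s colleague]₆. Within that domain it is c-commanded only by *[Pavel₁'s colleague]₆*, which carries a different index — the pronoun is free locally, so Principle B holds.
*Pavel₁* is an R-expression; *him₁* does not c-command it, and no other NP shares its index, so Principle C is satisfied.
All principles are respected.

grammatical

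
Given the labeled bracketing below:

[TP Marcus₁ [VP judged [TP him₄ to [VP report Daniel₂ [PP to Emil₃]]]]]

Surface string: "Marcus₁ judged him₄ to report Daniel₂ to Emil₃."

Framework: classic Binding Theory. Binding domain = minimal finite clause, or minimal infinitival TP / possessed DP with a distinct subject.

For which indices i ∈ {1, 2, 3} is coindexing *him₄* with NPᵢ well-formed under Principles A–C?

*him* is a pronoun, so Principle B applies: it must be free in its binding domain.
Binding domain of *him₄*: the matrix TP, whose subject is Marcus₁.
*Marcus₁* c-commands the pronoun within its binding domain → coindexation would violate Principle B.
*Daniel₂*: the pronoun c-commands this R-expression → coindexation would violate Principle C on *Daniel₂*.
*Emil₃*: the pronoun c-commands this R-expression → coindexation would violate Principle C on *Emil₃*.

none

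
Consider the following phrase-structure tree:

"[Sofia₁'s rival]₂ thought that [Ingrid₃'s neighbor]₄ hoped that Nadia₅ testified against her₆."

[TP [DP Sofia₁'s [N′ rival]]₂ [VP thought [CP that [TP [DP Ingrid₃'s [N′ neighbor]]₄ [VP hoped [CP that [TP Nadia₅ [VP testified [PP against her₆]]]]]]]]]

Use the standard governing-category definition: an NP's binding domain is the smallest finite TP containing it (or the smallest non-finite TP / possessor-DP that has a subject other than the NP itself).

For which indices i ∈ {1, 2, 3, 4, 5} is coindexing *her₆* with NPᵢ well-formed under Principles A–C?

{1, 2, 3, 4}

*her* is a pronoun, so Principle B applies: it must be free in its binding domain.
Binding domain of *her₆*: the embedded TP, whose subject is Nadia₅.
*Sofia₁* and the pronoun do not c-command one another → neither Principle B nor Principle C is at stake; coindexation permitted.
*[Sofia₁'s rival]₂* c-commands the pronoun but from outside its binding domain, and is not c-commanded by it → coindexation permitted.
*Ingrid₃* and the pronoun do not c-command one another → neither Principle B nor Principle C is at stake; coindexation permitted.
*[Ingrid₃'s neighbor]₄* c-commands the pronoun but from outside its binding domain, and is not c-commanded by it → coindexation permitted.
*Nadia₅* c-commands the pronoun within its binding domain → coindexation would violate Principle B.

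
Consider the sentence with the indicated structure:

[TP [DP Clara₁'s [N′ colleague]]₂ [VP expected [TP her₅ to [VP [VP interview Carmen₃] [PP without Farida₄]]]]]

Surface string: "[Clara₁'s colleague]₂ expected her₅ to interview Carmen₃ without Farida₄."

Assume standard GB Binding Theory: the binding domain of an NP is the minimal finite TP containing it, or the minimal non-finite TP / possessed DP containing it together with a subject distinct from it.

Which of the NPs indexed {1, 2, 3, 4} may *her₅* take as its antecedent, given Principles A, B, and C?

{1}

*her* is a pronoun, so Principle B applies: it must be free in its binding domain.
Binding domain of *her₅*: the matrix TP, whose subject is [Clara₁'s colleague]₂.
*Clara₁* and the pronoun do not c-command one another → neither Principle B nor Principle C is at stake; coindexation permitted.
*[Clara₁'s colleague]₂* c-commands the pronoun within its binding domain → coindexation would violate Principle B.
*Carmen₃*: the pronoun c-commands this R-expression → coindexation would violate Principle C on *Carmen₃*.
*Farida₄*: the pronoun c-commands this R-expression → coindexation would violate Principle C on *Farida₄*.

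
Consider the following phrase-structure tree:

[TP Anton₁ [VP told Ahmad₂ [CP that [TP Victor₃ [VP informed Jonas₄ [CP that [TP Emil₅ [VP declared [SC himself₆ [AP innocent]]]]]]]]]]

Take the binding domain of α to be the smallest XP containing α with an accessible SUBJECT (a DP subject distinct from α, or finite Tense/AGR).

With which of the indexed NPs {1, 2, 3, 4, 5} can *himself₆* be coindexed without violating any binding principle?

{5}

*himself* is an anaphor, so Principle A applies: it must be bound in its binding domain.
Binding domain of *himself₆*: the embedded TP, whose subject is Emil₅.
*Anton₁* c-commands the anaphor but is outside its binding domain → cannot satisfy Principle A.
*Ahmad₂* c-commands the anaphor but is outside its binding domain → cannot satisfy Principle A.
*Victor₃* c-commands the anaphor but is outside its binding domain → cannot satisfy Principle A.
*Jonas₄* c-commands the anaphor but is outside its binding domain → cannot satisfy Principle A.
*Emil₅* c-commands the anaphor within its binding domain → licit binder.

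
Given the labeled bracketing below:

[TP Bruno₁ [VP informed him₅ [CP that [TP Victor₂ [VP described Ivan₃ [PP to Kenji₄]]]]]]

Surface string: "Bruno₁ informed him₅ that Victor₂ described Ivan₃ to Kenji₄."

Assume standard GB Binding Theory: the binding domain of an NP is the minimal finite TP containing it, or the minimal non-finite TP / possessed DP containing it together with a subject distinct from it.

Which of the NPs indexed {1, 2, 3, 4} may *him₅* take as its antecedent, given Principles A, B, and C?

*him* is a pronoun, so Principle B applies: it must be free in its binding domain.
Binding domain of *him₅*: the matrix TP, whose subject is Bruno₁.
*Bruno₁* c-commands the pronoun within its binding domain → coindexation would violate Principle B.
*Victor₂*: the pronoun c-commands this R-expression → coindexation would violate Principle C on *Victor₂*.
*Ivan₃*: the pronoun c-commands this R-expression → coindexation would violate Principle C on *Ivan₃*.
*Kenji₄*: the pronoun c-commands this R-expression → coindexation would violate Principle C on *Kenji₄*.

none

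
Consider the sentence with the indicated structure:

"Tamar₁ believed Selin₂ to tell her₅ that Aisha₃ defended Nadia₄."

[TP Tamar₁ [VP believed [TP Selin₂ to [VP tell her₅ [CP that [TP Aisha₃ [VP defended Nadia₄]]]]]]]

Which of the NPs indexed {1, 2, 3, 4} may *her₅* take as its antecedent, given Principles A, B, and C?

{1}

*her* is a pronoun, so Principle B applies: it must be free in its binding domain.
Binding domain of *her₅*: the embedded TP, whose subject is Selin₂.
*Tamar₁* c-commands the pronoun but from outside its binding domain, and is not c-commanded by it → coindexation permitted.
*Selin₂* c-commands the pronoun within its binding domain → coindexation would violate Principle B.
*Aisha₃*: the pronoun c-commands this R-expression → coindexation would violate Principle C on *Aisha₃*.
*Nadia₄*: the pronoun c-commands this R-expression → coindexation would violate Principle C on *Nadia₄*.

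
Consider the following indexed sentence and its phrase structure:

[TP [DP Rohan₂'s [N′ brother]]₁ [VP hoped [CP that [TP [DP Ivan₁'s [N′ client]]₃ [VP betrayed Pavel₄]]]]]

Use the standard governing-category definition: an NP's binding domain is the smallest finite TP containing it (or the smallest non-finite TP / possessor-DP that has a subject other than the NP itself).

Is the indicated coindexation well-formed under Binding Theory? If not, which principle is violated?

Principle C

The two coindexed NPs are *[Rohan₂'s brother]₁* and *Ivan₁*.
*Ivan₁* is an R-expression. Principle C requires it to be free everywhere.
*[Rohan₂'s brother]₁* c-commands it and carries the same index.
The R-expression is bound → Principle C violation.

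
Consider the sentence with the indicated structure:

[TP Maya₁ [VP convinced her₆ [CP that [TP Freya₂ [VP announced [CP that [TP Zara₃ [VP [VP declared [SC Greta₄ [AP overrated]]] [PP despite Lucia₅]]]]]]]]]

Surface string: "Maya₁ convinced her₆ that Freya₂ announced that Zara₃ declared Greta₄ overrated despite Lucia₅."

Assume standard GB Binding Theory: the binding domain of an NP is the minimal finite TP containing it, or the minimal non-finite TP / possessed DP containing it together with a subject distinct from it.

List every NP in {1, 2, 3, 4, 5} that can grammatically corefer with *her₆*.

none

*her* is a pronoun, so Principle B applies: it must be free in its binding domain.
Binding domain of *her₆*: the matrix TP, whose subject is Maya₁.
*Maya₁* c-commands the pronoun within its binding domain → coindexation would violate Principle B.
*Freya₂*: the pronoun c-commands this R-expression → coindexation would violate Principle C on *Freya₂*.
*Zara₃*: the pronoun c-commands this R-expression → coindexation would violate Principle C on *Zara₃*.
*Greta₄*: the pronoun c-commands this R-expression → coindexation would violate Principle C on *Greta₄*.
*Lucia₅*: the pronoun c-commands this R-expression → coindexation would violate Principle C on *Lucia₅*.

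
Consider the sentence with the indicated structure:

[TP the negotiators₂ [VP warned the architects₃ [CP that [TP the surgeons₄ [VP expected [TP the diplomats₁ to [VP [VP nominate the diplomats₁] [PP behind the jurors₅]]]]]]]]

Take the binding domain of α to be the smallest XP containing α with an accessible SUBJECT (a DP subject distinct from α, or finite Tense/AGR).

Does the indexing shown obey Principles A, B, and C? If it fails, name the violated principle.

Principle C

The two coindexed NPs are *the diplomats₁* (the lower occurrence) and *the diplomats₁* (the higher occurrence).
*the diplomats₁* (the lower occurrence) is an R-expression. Principle C requires it to be free everywhere.
*the diplomats₁* (the higher occurrence) c-commands it and carries the same index.
The R-expression is bound → Principle C violation.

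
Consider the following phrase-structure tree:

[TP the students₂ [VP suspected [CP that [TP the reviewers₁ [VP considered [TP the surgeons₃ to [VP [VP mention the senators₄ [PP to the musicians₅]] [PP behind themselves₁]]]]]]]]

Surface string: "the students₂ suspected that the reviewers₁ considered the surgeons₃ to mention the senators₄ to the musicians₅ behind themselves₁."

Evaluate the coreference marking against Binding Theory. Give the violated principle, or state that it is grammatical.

The two coindexed NPs are *the reviewers₁* and *themselves₁*.
*themselves₁* is an anaphor. Principle A requires it to be bound within its binding domain — the embedded TP, whose subject is the surgeons₃.
Within that domain it is c-commanded by *the surgeons₃*, which does not share its index.
*the reviewers₁* does c-command the anaphor, but from outside its binding domain.
The anaphor is unbound in its domain → Principle A violation.

Principle A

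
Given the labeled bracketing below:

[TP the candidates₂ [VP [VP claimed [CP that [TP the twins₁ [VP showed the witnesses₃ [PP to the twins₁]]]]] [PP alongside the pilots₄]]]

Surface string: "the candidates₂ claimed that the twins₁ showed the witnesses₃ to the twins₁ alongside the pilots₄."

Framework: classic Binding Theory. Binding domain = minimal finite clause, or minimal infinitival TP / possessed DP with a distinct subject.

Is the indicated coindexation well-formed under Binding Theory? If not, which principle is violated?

The two coindexed NPs are *the twins₁* (the lower occurrence) and *the twins₁* (the higher occurrence).
*the twins₁* (the lower occurrence) is an R-expression. Principle C requires it to be free everywhere.
*the twins₁* (the higher occurrence) c-commands it and carries the same index.
The R-expression is bound → Principle C violation.

Principle C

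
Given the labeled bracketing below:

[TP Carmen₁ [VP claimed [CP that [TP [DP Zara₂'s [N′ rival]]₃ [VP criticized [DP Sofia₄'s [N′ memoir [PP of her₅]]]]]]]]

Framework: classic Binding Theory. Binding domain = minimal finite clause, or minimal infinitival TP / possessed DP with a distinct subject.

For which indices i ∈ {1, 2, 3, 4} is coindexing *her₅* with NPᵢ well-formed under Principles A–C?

{1, 2, 3}

*her* is a pronoun, so Principle B applies: it must be free in its binding domain.
Binding domain of *her₅*: the possessed DP, whose subject is Sofia₄.
*Carmen₁* c-commands the pronoun but from outside its binding domain, and is not c-commanded by it → coindexation permitted.
*Zara₂* and the pronoun do not c-command one another → neither Principle B nor Principle C is at stake; coindexation permitted.
*[Zara₂'s rival]₃* c-commands the pronoun but from outside its binding domain, and is not c-commanded by it → coindexation permitted.
*Sofia₄* c-commands the pronoun within its binding domain → coindexation would violate Principle B.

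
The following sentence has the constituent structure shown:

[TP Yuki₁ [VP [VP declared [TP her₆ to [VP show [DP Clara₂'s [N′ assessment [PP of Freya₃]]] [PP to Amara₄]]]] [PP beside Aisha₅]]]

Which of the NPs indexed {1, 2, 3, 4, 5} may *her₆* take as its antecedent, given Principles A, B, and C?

{5}

*her* is a pronoun, so Principle B applies: it must be free in its binding domain.
Binding domain of *her₆*: the matrix TP, whose subject is Yuki₁.
*Yuki₁* c-commands the pronoun within its binding domain → coindexation would violate Principle B.
*Clara₂*: the pronoun c-commands this R-expression → coindexation would violate Principle C on *Clara₂*.
*Freya₃*: the pronoun c-commands this R-expression → coindexation would violate Principle C on *Freya₃*.
*Amara₄*: the pronoun c-commands this R-expression → coindexation would violate Principle C on *Amara₄*.
*Aisha₅* and the pronoun do not c-command one another → neither Principle B nor Principle C is at stake; coindexation permitted.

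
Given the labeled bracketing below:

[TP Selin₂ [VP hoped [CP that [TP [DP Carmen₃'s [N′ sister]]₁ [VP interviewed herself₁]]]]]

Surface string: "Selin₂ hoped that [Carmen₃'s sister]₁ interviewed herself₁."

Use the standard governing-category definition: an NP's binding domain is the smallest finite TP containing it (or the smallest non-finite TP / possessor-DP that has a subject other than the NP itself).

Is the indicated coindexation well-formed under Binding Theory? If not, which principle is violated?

The two coindexed NPs are *[Carmen₃'s sister]₁* and *herself₁*.
*herself₁* is an anaphor; its binding domain is the embedded TP, whose subject is [Carmen₃'s sister]₁. *[Carmen₃'s sister]₁* c-commands it within that domain and shares its index, so Principle A is satisfied.
*[Carmen₃'s sister]₁* is an R-expression; *herself₁* does not c-command it, and no other NP shares its index, so Principle C is satisfied.
All principles are respected.

grammatical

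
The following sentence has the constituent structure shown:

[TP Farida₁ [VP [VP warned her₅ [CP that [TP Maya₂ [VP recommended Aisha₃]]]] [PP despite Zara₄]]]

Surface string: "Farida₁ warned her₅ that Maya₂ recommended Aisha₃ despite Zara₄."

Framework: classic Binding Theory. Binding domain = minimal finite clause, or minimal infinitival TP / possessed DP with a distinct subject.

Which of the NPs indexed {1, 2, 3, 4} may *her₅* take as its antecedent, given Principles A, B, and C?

*her* is a pronoun, so Principle B applies: it must be free in its binding domain.
Binding domain of *her₅*: the matrix TP, whose subject is Farida₁.
*Farida₁* c-commands the pronoun within its binding domain → coindexation would violate Principle B.
*Maya₂*: the pronoun c-commands this R-expression → coindexation would violate Principle C on *Maya₂*.
*Aisha₃*: the pronoun c-commands this R-expression → coindexation would violate Principle C on *Aisha₃*.
*Zara₄* and the pronoun do not c-command one another → neither Principle B nor Principle C is at stake; coindexation permitted.

{4}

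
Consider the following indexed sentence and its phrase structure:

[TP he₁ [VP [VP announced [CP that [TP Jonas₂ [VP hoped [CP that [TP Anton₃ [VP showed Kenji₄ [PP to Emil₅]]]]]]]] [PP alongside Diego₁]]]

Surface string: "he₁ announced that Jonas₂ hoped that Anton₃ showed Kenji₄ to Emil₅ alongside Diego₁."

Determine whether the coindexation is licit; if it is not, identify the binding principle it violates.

Principle C

The two coindexed NPs are *he₁* and *Diego₁*.
*Diego₁* is an R-expression. Principle C requires it to be free everywhere.
*he₁* c-commands it and carries the same index.
The R-expression is bound → Principle C violation.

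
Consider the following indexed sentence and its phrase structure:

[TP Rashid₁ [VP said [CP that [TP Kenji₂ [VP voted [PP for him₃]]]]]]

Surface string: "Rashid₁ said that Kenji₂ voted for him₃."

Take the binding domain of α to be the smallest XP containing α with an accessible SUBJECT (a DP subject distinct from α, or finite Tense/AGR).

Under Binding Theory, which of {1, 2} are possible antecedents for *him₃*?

{1}

*him* is a pronoun, so Principle B applies: it must be free in its binding domain.
Binding domain of *him₃*: the embedded TP, whose subject is Kenji₂.
*Rashid₁* c-commands the pronoun but from outside its binding domain, and is not c-commanded by it → coindexation permitted.
*Kenji₂* c-commands the pronoun within its binding domain → coindexation would violate Principle B.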